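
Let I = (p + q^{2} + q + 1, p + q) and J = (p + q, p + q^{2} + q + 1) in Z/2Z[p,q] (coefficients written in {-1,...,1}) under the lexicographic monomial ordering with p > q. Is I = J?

Yes, the ideals are equal.

For a fixed monomial order, each ideal has a unique reduced Gröbner basis; comparing bases decides equality.
Buchberger on the first generating set:
f_1 = p + q^{2} + q + 1, LT = p.
f_2 = p + q, LT = p.

S(f_1,f_2): lcm = p. S = q^{2} + 1.
  reduce S modulo (f_1, f_2):
  remainder q^{2} + 1 ≠ 0; add g_3 = q^{2} + 1 to the basis.

The other S-polynomials (S(f_1,g_3), S(f_2,g_3)) all reduce to 0 modulo the current basis, so we have a Gröbner basis.
Inter-reduce: drop elements whose leading term is divisible by another's, tail-reduce, and make monic.
Reduced Gröbner basis: {p + q, q^{2} + 1}.

Buchberger on the second generating set:
h_1 = p + q, LT = p.
h_2 = p + q^{2} + q + 1, LT = p.

S(h_1,h_2): lcm = p. S = q^{2} + 1.
  reduce S modulo (h_1, h_2):
  remainder q^{2} + 1 ≠ 0; add k_3 = q^{2} + 1 to the basis.

The other S-polynomials (S(h_1,k_3), S(h_2,k_3)) all reduce to 0 modulo the current basis, so we have a Gröbner basis.
Inter-reduce: drop elements whose leading term is divisible by another's, tail-reduce, and make monic.
Reduced Gröbner basis: {p + q, q^{2} + 1}.

Same reduced basis, so the two generating sets span the same ideal.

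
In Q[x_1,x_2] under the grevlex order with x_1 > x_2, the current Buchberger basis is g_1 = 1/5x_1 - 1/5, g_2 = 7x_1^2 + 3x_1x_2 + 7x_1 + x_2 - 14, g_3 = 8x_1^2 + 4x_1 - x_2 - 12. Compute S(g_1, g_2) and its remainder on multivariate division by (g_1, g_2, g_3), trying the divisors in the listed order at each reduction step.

lcm(LM(g_1), LM(g_2)) = x_1^2.
S = (lcm/LT(g_1))·g_1 − (lcm/LT(g_2))·g_2 = -3/7x_1x_2 - 2x_1 - 1/7x_2 + 2.
Reduce S modulo (g_1, g_2, g_3) in that order:
  leading term x_1x_2: subtract (-15/7x_2)·g_1 from -3/7x_1x_2 - 2x_1 - 1/7x_2 + 2 → -2x_1 - 4/7x_2 + 2
  leading term x_1: subtract (-10)·g_1 from -2x_1 - 4/7x_2 + 2 → -4/7x_2
  leading term x_2: no divisor's leading term divides it; move -4/7x_2 to the remainder.
The remainder -4/7x_2 is nonzero, so it would be added as the next basis element.

S(g_1, g_2) = -3/7x_1x_2 - 2x_1 - 1/7x_2 + 2; remainder on division = -4/7x_2.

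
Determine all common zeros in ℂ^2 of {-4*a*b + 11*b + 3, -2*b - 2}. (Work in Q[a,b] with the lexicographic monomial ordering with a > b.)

{(2, -1)}

Compute a lex Gröbner basis by Buchberger's algorithm.
f_1 = -4*a*b + 11*b + 3, LT = a*b.
f_2 = -2*b - 2, LT = b.

S(f_1,f_2): lcm = a*b. S = -a - 11/4*b - 3/4.
  leading term a: no divisor's leading term divides it; move -a to the remainder.
  leading term b: subtract (11/8)·f_2 from -11/4*b - 3/4 → 2
  leading term 1: no divisor's leading term divides it; move 2 to the remainder.
  remainder -a + 2 ≠ 0; add h_3 = -a + 2 to the basis.

The other S-polynomials (S(f_1,h_3), S(f_2,h_3)) all reduce to 0 modulo the current basis, so we have a Gröbner basis.
Inter-reduce: drop elements whose leading term is divisible by another's, tail-reduce, and make monic.
Reduced Gröbner basis: {a - 2, b + 1}.

A lex Gröbner basis eliminates variables successively. Here b + 1 depends only on b, with roots {-1}; lifting each root through the earlier basis elements recovers the full solutions.
  b = -1: the earlier basis element becomes a - 2 = 0, giving a = 2 — point (2, -1).
Zero-dimensionality of the ideal guarantees finitely many solutions over ℂ.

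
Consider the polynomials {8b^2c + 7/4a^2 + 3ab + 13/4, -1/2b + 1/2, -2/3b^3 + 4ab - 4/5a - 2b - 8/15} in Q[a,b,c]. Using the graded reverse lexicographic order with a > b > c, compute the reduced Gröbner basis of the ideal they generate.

Buchberger's algorithm terminates because the ascending chain of leading-term ideals stabilizes.

f_1 = 8b^2c + 7/4a^2 + 3ab + 13/4, LT = b^2c.
f_2 = -1/2b + 1/2, LT = b.
f_3 = -2/3b^3 + 4ab - 4/5a - 2b - 8/15, LT = b^3.

S(f_1,f_2): lcm = b^2c. S = 7/32a^2 + 3/8ab + bc + 13/32.
  leading term a^2: no divisor's leading term divides it; move 7/32a^2 to the remainder.
  leading term ab: subtract (-3/4a)·f_2 from 3/8ab + bc + 13/32 → bc + 3/8a + 13/32
  leading term bc: subtract (-2c)·f_2 from bc + 3/8a + 13/32 → 3/8a + c + 13/32
  leading term a: no divisor's leading term divides it; move 3/8a to the remainder.
  leading term c: no divisor's leading term divides it; move c to the remainder.
  leading term 1: no divisor's leading term divides it; move 13/32 to the remainder.
  remainder 7/32a^2 + 3/8a + c + 13/32 ≠ 0; add g_4 = 7/32a^2 + 3/8a + c + 13/32 to the basis.

S(f_1,f_3): lcm = b^3c. S = 7/32a^2b + 3/8ab^2 + 6abc - 6/5ac - 3bc + 13/32b - 4/5c.
  leading term a^2b: subtract (-7/16a^2)·f_2 from 7/32a^2b + 3/8ab^2 + 6abc - 6/5ac - 3bc + 13/32b - 4/5c → 3/8ab^2 + 6abc + 7/32a^2 - 6/5ac - 3bc + 13/32b - 4/5c
  leading term ab^2: subtract (-3/4ab)·f_2 from 3/8ab^2 + 6abc + 7/32a^2 - 6/5ac - 3bc + 13/32b - 4/5c → 6abc + 7/32a^2 + 3/8ab - 6/5ac - 3bc + 13/32b - 4/5c
  leading term abc: subtract (-12ac)·f_2 from 6abc + 7/32a^2 + 3/8ab - 6/5ac - 3bc + 13/32b - 4/5c → 7/32a^2 + 3/8ab + 24/5ac - 3bc + 13/32b - 4/5c
  leading term a^2: subtract (1)·g_4 from 7/32a^2 + 3/8ab + 24/5ac - 3bc + 13/32b - 4/5c → 3/8ab + 24/5ac - 3bc - 3/8a + 13/32b - 9/5c - 13/32
  leading term ab: subtract (-3/4a)·f_2 from 3/8ab + 24/5ac - 3bc - 3/8a + 13/32b - 9/5c - 13/32 → 24/5ac - 3bc + 13/32b - 9/5c - 13/32
  leading term ac: no divisor's leading term divides it; move 24/5ac to the remainder.
  leading term bc: subtract (6c)·f_2 from -3bc + 13/32b - 9/5c - 13/32 → 13/32b - 24/5c - 13/32
  leading term b: subtract (-13/16)·f_2 from 13/32b - 24/5c - 13/32 → -24/5c
  leading term c: no divisor's leading term divides it; move -24/5c to the remainder.
  remainder 24/5ac - 24/5c ≠ 0; add g_5 = 24/5ac - 24/5c to the basis.

S(f_2,f_3): lcm = b^3. S = 6ab - b^2 - 6/5a - 3b - 4/5.
  leading term ab: subtract (-12a)·f_2 from 6ab - b^2 - 6/5a - 3b - 4/5 → -b^2 + 24/5a - 3b - 4/5
  leading term b^2: subtract (2b)·f_2 from -b^2 + 24/5a - 3b - 4/5 → 24/5a - 4b - 4/5
  leading term a: no divisor's leading term divides it; move 24/5a to the remainder.
  leading term b: subtract (8)·f_2 from -4b - 4/5 → -24/5
  leading term 1: no divisor's leading term divides it; move -24/5 to the remainder.
  remainder 24/5a - 24/5 ≠ 0; add g_6 = 24/5a - 24/5 to the basis.

S(g_4,g_5): lcm = a^2c. S = 19/7ac + 32/7c^2 + 13/7c.
  leading term ac: subtract (95/168)·g_5 from 19/7ac + 32/7c^2 + 13/7c → 32/7c^2 + 32/7c
  leading term c^2: no divisor's leading term divides it; move 32/7c^2 to the remainder.
  leading term c: no divisor's leading term divides it; move 32/7c to the remainder.
  remainder 32/7c^2 + 32/7c ≠ 0; add g_7 = 32/7c^2 + 32/7c to the basis.

S(g_4,g_6): lcm = a^2. S = 19/7a + 32/7c + 13/7.
  leading term a: subtract (95/168)·g_6 from 19/7a + 32/7c + 13/7 → 32/7c + 32/7
  leading term c: no divisor's leading term divides it; move 32/7c to the remainder.
  leading term 1: no divisor's leading term divides it; move 32/7 to the remainder.
  remainder 32/7c + 32/7 ≠ 0; add g_8 = 32/7c + 32/7 to the basis.

The other S-polynomials (S(f_1,g_4), S(f_2,g_4), S(f_3,g_4), S(f_1,g_5), S(f_2,g_5), S(f_3,g_5), S(f_1,g_6), S(f_2,g_6), S(f_3,g_6), S(g_5,g_6), S(f_1,g_7), S(f_2,g_7), S(f_3,g_7), S(g_4,g_7), S(g_5,g_7), S(g_6,g_7), S(f_1,g_8), S(f_2,g_8), S(f_3,g_8), S(g_4,g_8), S(g_5,g_8), S(g_6,g_8), S(g_7,g_8)) all reduce to 0 modulo the current basis, so we have a Gröbner basis.
Inter-reduce: drop elements whose leading term is divisible by another's, tail-reduce, and make monic.

G = {a - 1, b - 1, c + 1}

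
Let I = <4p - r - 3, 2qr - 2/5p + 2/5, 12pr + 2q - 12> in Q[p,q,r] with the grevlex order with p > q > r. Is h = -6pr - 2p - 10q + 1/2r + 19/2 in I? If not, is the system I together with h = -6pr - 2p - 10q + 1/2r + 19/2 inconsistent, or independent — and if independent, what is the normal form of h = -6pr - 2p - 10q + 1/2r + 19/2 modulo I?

Adjoining -6pr - 2p - 10q + 1/2r + 19/2 makes the ideal the whole ring: the system is inconsistent.

First compute the reduced Gröbner basis of I by Buchberger's algorithm.
f_1 = 4p - r - 3, LT = p.
f_2 = 2qr - 2/5p + 2/5, LT = qr.
f_3 = 12pr + 2q - 12, LT = pr.

S(f_1,f_3): lcm = pr. S = -1/4r^2 - 1/6q - 3/4r + 1.
  leading term r^2: no divisor's leading term divides it; move -1/4r^2 to the remainder.
  leading term q: no divisor's leading term divides it; move -1/6q to the remainder.
  leading term r: no divisor's leading term divides it; move -3/4r to the remainder.
  leading term 1: no divisor's leading term divides it; move 1 to the remainder.
  remainder -1/4r^2 - 1/6q - 3/4r + 1 ≠ 0; add k_4 = -1/4r^2 - 1/6q - 3/4r + 1 to the basis.

S(f_2,f_3): lcm = pqr. S = -1/5p^2 - 1/6q^2 + 1/5p + q.
  leading term p^2: subtract (-1/20p)·f_1 from -1/5p^2 - 1/6q^2 + 1/5p + q → -1/6q^2 - 1/20pr + 1/20p + q
  leading term q^2: no divisor's leading term divides it; move -1/6q^2 to the remainder.
  leading term pr: subtract (-1/80r)·f_1 from -1/20pr + 1/20p + q → -1/80r^2 + 1/20p + q - 3/80r
  leading term r^2: subtract (1/20)·k_4 from -1/80r^2 + 1/20p + q - 3/80r → 1/20p + 121/120q - 1/20
  leading term p: subtract (1/80)·f_1 from 1/20p + 121/120q - 1/20 → 121/120q + 1/80r - 1/80
  leading term q: no divisor's leading term divides it; move 121/120q to the remainder.
  leading term r: no divisor's leading term divides it; move 1/80r to the remainder.
  leading term 1: no divisor's leading term divides it; move -1/80 to the remainder.
  remainder -1/6q^2 + 121/120q + 1/80r - 1/80 ≠ 0; add k_5 = -1/6q^2 + 121/120q + 1/80r - 1/80 to the basis.

The other S-polynomials (S(f_1,f_2), S(f_1,k_4), S(f_2,k_4), S(f_3,k_4), S(f_1,k_5), S(f_2,k_5), S(f_3,k_5), S(k_4,k_5)) all reduce to 0 modulo the current basis, so we have a Gröbner basis.
Inter-reduce: drop elements whose leading term is divisible by another's, tail-reduce, and make monic.
Reduced Gröbner basis: {q^2 - 121/20q - 3/40r + 3/40, qr - 1/20r + 1/20, r^2 + 2/3q + 3r - 4, p - 1/4r - 3/4}.
Label its elements g_1 = q^2 - 121/20q - 3/40r + 3/40, g_2 = qr - 1/20r + 1/20, g_3 = r^2 + 2/3q + 3r - 4, g_4 = p - 1/4r - 3/4.

Reduce h = -6pr - 2p - 10q + 1/2r + 19/2 modulo G:
  leading term pr: subtract (-6r)·g_4 from -6pr - 2p - 10q + 1/2r + 19/2 → -3/2r^2 - 2p - 10q - 4r + 19/2
  leading term r^2: subtract (-3/2)·g_3 from -3/2r^2 - 2p - 10q - 4r + 19/2 → -2p - 9q + 1/2r + 7/2
  leading term p: subtract (-2)·g_4 from -2p - 9q + 1/2r + 7/2 → -9q + 2
  leading term q: no divisor's leading term divides it; move -9q to the remainder.
  leading term 1: no divisor's leading term divides it; move 2 to the remainder.
  normal form = -9q + 2.
The normal form is nonzero, so h ∉ I. Since h minus its normal form lies in I, I + (h) = I + (n) where n = -9q + 2; decide whether this ideal is the whole ring.
Run Buchberger on G together with n (pairs among the g_i already reduce to 0 since G is a Gröbner basis):
g_1 = q^2 - 121/20q - 3/40r + 3/40, LT = q^2.
g_2 = qr - 1/20r + 1/20, LT = qr.
g_3 = r^2 + 2/3q + 3r - 4, LT = r^2.
g_4 = p - 1/4r - 3/4, LT = p.
n = -9q + 2, LT = q.

S(g_1,n): lcm = q^2. S = -1049/180q - 3/40r + 3/40.
  leading term q: subtract (1049/1620)·n from -1049/180q - 3/40r + 3/40 → -3/40r - 3953/3240
  leading term r: no divisor's leading term divides it; move -3/40r to the remainder.
  leading term 1: no divisor's leading term divides it; move -3953/3240 to the remainder.
  remainder -3/40r - 3953/3240 ≠ 0; add m_6 = -3/40r - 3953/3240 to the basis.

S(g_2,n): lcm = qr. S = 31/180r + 1/20.
  leading term r: subtract (-62/27)·m_6 from 31/180r + 1/20 → -30089/10935
  leading term 1: no divisor's leading term divides it; move -30089/10935 to the remainder.
  remainder -30089/10935 ≠ 0; add m_7 = -30089/10935 to the basis.

The other S-polynomials (S(g_1,g_2), S(g_1,g_3), S(g_1,g_4), S(g_2,g_3), S(g_2,g_4), S(g_3,g_4), S(g_3,n), S(g_4,n), S(g_1,m_6), S(g_2,m_6), S(g_3,m_6), S(g_4,m_6), S(n,m_6), S(g_1,m_7), S(g_2,m_7), S(g_3,m_7), S(g_4,m_7), S(n,m_7), S(m_6,m_7)) all reduce to 0 modulo the current basis, so we have a Gröbner basis.
Inter-reduce: drop elements whose leading term is divisible by another's, tail-reduce, and make monic.
Reduced Gröbner basis: {1}.
The reduced Gröbner basis of I + (h) is {1}: the ideal is the whole ring, so the enlarged system has no common solution — adjoining h is inconsistent.

Ideal membership is decidable via reduction modulo a Gröbner basis.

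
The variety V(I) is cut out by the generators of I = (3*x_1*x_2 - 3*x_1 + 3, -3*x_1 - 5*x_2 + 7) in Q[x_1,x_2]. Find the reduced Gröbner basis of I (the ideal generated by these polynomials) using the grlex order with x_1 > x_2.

G = {x_2**2 - 12/5*x_2 + 4/5, x_1 + 5/3*x_2 - 7/3}

f_1 = 3*x_1*x_2 - 3*x_1 + 3, LT = x_1*x_2.
f_2 = -3*x_1 - 5*x_2 + 7, LT = x_1.

S(f_1,f_2): lcm = x_1*x_2. S = -5/3*x_2**2 - x_1 + 7/3*x_2 + 1.
  leading term x_2**2: no divisor's leading term divides it; move -5/3*x_2**2 to the remainder.
  leading term x_1: subtract (1/3)·f_2 from -x_1 + 7/3*x_2 + 1 → 4*x_2 - 4/3
  leading term x_2: no divisor's leading term divides it; move 4*x_2 to the remainder.
  leading term 1: no divisor's leading term divides it; move -4/3 to the remainder.
  remainder -5/3*x_2**2 + 4*x_2 - 4/3 ≠ 0; add g_3 = -5/3*x_2**2 + 4*x_2 - 4/3 to the basis.

The other S-polynomials (S(f_1,g_3), S(f_2,g_3)) all reduce to 0 modulo the current basis, so we have a Gröbner basis.
Inter-reduce: drop elements whose leading term is divisible by another's, tail-reduce, and make monic.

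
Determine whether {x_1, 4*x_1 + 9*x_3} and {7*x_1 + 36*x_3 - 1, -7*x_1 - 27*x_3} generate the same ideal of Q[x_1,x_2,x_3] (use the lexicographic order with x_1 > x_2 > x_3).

No, the ideals differ.

Equality of ideals is decidable: compute both reduced Gröbner bases (unique for the ordering) and check whether they agree.
Buchberger on the first generating set:
f_1 = x_1, LT = x_1.
f_2 = 4*x_1 + 9*x_3, LT = x_1.

S(f_1,f_2): lcm = x_1. S = -9/4*x_3.
  reduce S modulo (f_1, f_2):
  remainder -9/4*x_3 ≠ 0; add g_3 = -9/4*x_3 to the basis.

The other S-polynomials (S(f_1,g_3), S(f_2,g_3)) all reduce to 0 modulo the current basis, so we have a Gröbner basis.
Inter-reduce: drop elements whose leading term is divisible by another's, tail-reduce, and make monic.
Reduced Gröbner basis: {x_1, x_3}.

Buchberger on the second generating set:
h_1 = 7*x_1 + 36*x_3 - 1, LT = x_1.
h_2 = -7*x_1 - 27*x_3, LT = x_1.

S(h_1,h_2): lcm = x_1. S = 9/7*x_3 - 1/7.
  reduce S modulo (h_1, h_2):
  remainder 9/7*x_3 - 1/7 ≠ 0; add k_3 = 9/7*x_3 - 1/7 to the basis.

The other S-polynomials (S(h_1,k_3), S(h_2,k_3)) all reduce to 0 modulo the current basis, so we have a Gröbner basis.
Inter-reduce: drop elements whose leading term is divisible by another's, tail-reduce, and make monic.
Reduced Gröbner basis: {x_1 + 3/7, x_3 - 1/9}.

The bases are distinct; the ideals are different.
The same test decides containment: I ⊆ J iff every generator of I reduces to 0 modulo a Gröbner basis of J.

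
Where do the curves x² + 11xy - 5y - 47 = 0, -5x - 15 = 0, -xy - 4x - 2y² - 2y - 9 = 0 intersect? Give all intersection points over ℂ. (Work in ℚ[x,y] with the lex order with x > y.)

{(-3, -1)}

Compute a lex Gröbner basis by Buchberger's algorithm.
f_1 = x² + 11xy - 5y - 47, LT = x².
f_2 = -5x - 15, LT = x.
f_3 = -xy - 4x - 2y² - 2y - 9, LT = xy.

S(f_1,f_2): lcm = x². S = 11xy - 3x - 5y - 47.
  leading term xy: subtract (-11/5y)·f_2 from 11xy - 3x - 5y - 47 → -3x - 38y - 47
  leading term x: subtract (⅗)·f_2 from -3x - 38y - 47 → -38y - 38
  leading term y: no divisor's leading term divides it; move -38y to the remainder.
  leading term 1: no divisor's leading term divides it; move -38 to the remainder.
  remainder -38y - 38 ≠ 0; add h_4 = -38y - 38 to the basis.

The other S-polynomials (S(f_1,f_3), S(f_2,f_3), S(f_1,h_4), S(f_2,h_4), S(f_3,h_4)) all reduce to 0 modulo the current basis, so we have a Gröbner basis.
Inter-reduce: drop elements whose leading term is divisible by another's, tail-reduce, and make monic.
Reduced Gröbner basis: {x + 3, y + 1}.

A lex Gröbner basis eliminates variables successively. Here y + 1 depends only on y, with roots {-1}; lifting each root through the earlier basis elements recovers the full solutions.
  y = -1: the earlier basis element becomes x + 3 = 0, giving x = -3 — point (-3, -1).
Check: every point annihilates each of the original generators.
This is the nonlinear analogue of row-reducing a linear system.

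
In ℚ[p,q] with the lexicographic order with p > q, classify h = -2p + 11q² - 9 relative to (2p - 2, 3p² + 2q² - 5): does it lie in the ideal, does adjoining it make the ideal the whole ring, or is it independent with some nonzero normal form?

First compute the reduced Gröbner basis of I by Buchberger's algorithm.
f_1 = 2p - 2, LT = p.
f_2 = 3p² + 2q² - 5, LT = p².

S(f_1,f_2): lcm = p². S = -p - ⅔q² + 5/3.
  leading term p: subtract (-½)·f_1 from -p - ⅔q² + 5/3 → -⅔q² + ⅔
  leading term q²: no divisor's leading term divides it; move -⅔q² to the remainder.
  leading term 1: no divisor's leading term divides it; move ⅔ to the remainder.
  remainder -⅔q² + ⅔ ≠ 0; add k_3 = -⅔q² + ⅔ to the basis.

The other S-polynomials (S(f_1,k_3), S(f_2,k_3)) all reduce to 0 modulo the current basis, so we have a Gröbner basis.
Inter-reduce: drop elements whose leading term is divisible by another's, tail-reduce, and make monic.
Reduced Gröbner basis: {p - 1, q² - 1}.
Label its elements g_1 = p - 1, g_2 = q² - 1.

Reduce h = -2p + 11q² - 9 modulo G:
  leading term p: subtract (-2)·g_1 from -2p + 11q² - 9 → 11q² - 11
  leading term q²: subtract (11)·g_2 from 11q² - 11 → 0
  normal form = 0.
Since the normal form is 0, h ∈ I.

The remainder on division by a Gröbner basis is unique — it is the normal form.

-2p + 11q² - 9 lies in I (it reduces to 0).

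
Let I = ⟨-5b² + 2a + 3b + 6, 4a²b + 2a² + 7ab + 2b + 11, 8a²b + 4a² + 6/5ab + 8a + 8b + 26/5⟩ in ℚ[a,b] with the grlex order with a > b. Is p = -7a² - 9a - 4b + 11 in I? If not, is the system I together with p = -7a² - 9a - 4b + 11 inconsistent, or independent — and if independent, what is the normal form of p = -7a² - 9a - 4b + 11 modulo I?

Adjoining -7a² - 9a - 4b + 11 makes the ideal the whole ring: the system is inconsistent.

First compute the reduced Gröbner basis of I by Buchberger's algorithm.
f_1 = -5b² + 2a + 3b + 6, LT = b².
f_2 = 4a²b + 2a² + 7ab + 2b + 11, LT = a²b.
f_3 = 8a²b + 4a² + 6/5ab + 8a + 8b + 26/5, LT = a²b.

S(f_1,f_2): lcm = a²b². S = -⅖a³ - 11/10a²b - 7/4ab² - 6/5a² - ½b² - 11/4b.
  reduce S modulo (f_1, f_2, f_3):
  remainder -⅖a³ - 27/20a² + ⅞ab - 23/10a - 5/2b + 97/40 ≠ 0; add h_4 = -⅖a³ - 27/20a² + ⅞ab - 23/10a - 5/2b + 97/40 to the basis.

S(f_1,f_3): lcm = a²b². S = -⅖a³ - 11/10a²b - 3/20ab² - 6/5a² - ab - b² - 13/20b.
  reduce S modulo (f_1, f_2, f_3, h_4):
  remainder 16/25a² - 1/25ab + 43/25a + 9/5b - ⅗ ≠ 0; add h_5 = 16/25a² - 1/25ab + 43/25a + 9/5b - ⅗ to the basis.

S(f_2,f_3): lcm = a²b. S = 8/5ab - a - ½b + 21/10.
  reduce S modulo (f_1, f_2, f_3, h_4, h_5):
  remainder 8/5ab - a - ½b + 21/10 ≠ 0; add h_6 = 8/5ab - a - ½b + 21/10 to the basis.

S(f_3,h_4): lcm = a³b. S = ½a³ - 129/40a²b + 35/16ab² + a² - 19/4ab - 25/4b² + 13/20a + 97/16b.
  reduce S modulo (f_1, f_2, f_3, h_4, h_5, h_6):
  remainder -615/128a - 4091/1280b + 2059/1280 ≠ 0; add h_7 = -615/128a - 4091/1280b + 2059/1280 to the basis.

S(h_4,h_5): lcm = a³. S = 1/16a²b + 11/16a² - 5ab + 107/16a + 25/4b - 97/16.
  reduce S modulo (f_1, f_2, f_3, h_4, h_5, h_6, h_7):
  remainder 638033/393600b + 638033/393600 ≠ 0; add h_8 = 638033/393600b + 638033/393600 to the basis.

The other S-polynomials (S(f_1,h_4), S(f_2,h_4), S(f_1,h_5), S(f_2,h_5), S(f_3,h_5), S(f_1,h_6), S(f_2,h_6), S(f_3,h_6), S(h_4,h_6), S(h_5,h_6), S(f_1,h_7), S(f_2,h_7), S(f_3,h_7), S(h_4,h_7), S(h_5,h_7), S(h_6,h_7), S(f_1,h_8), S(f_2,h_8), S(f_3,h_8), S(h_4,h_8), S(h_5,h_8), S(h_6,h_8), S(h_7,h_8)) all reduce to 0 modulo the current basis, so we have a Gröbner basis.
Inter-reduce: drop elements whose leading term is divisible by another's, tail-reduce, and make monic.
Reduced Gröbner basis: {a - 1, b + 1}.
Label its elements g_1 = a - 1, g_2 = b + 1.

Reduce p = -7a² - 9a - 4b + 11 modulo G:
  leading term a²: subtract (-7a)·g_1 from -7a² - 9a - 4b + 11 → -16a - 4b + 11
  leading term a: subtract (-16)·g_1 from -16a - 4b + 11 → -4b - 5
  leading term b: subtract (-4)·g_2 from -4b - 5 → -1
  leading term 1: no divisor's leading term divides it; move -1 to the remainder.
  normal form = -1.
The normal form is nonzero, so p ∉ I. Since p minus its normal form lies in I, I + (p) = I + (r) where r = -1; decide whether this ideal is the whole ring.
Here r = -1 is a nonzero constant, hence a unit: 1 ∈ I + (p), the Gröbner basis of I + (p) is {1}, and the enlarged system has no common solution — adjoining p is inconsistent.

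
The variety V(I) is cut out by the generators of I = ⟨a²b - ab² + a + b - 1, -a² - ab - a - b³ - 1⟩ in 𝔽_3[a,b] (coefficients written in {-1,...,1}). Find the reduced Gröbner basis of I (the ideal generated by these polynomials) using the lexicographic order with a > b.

Buchberger's algorithm terminates because the ascending chain of leading-term ideals stabilizes.

f_1 = a²b - ab² + a + b - 1, LT = a²b.
f_2 = -a² - ab - a - b³ - 1, LT = a².

S(f_1,f_2): lcm = a²b. S = ab² - ab + a - b⁴ - 1.
  reduce S modulo (f_1, f_2):
  remainder ab² - ab + a - b⁴ - 1 ≠ 0; add g_3 = ab² - ab + a - b⁴ - 1 to the basis.

S(f_1,g_3): lcm = a²b². S = a²b - a² + ab⁴ - ab³ + ab + a + b² - b.
  reduce S modulo (f_1, f_2, g_3):
  remainder -ab + a + b⁶ + b³ - b² + b - 1 ≠ 0; add g_4 = -ab + a + b⁶ + b³ - b² + b - 1 to the basis.

S(f_1,g_4): lcm = a²b. S = a² + ab⁶ + ab³ + ab² + ab + b - 1.
  reduce S modulo (f_1, f_2, g_3, g_4):
  remainder -a + b⁸ + b⁷ + b⁶ - b⁴ + b³ - b² - b + 1 ≠ 0; add g_5 = -a + b⁸ + b⁷ + b⁶ - b⁴ + b³ - b² - b + 1 to the basis.

S(g_3,g_4): lcm = ab². S = a + b⁷ - b³ + b² - b - 1.
  reduce S modulo (f_1, f_2, g_3, g_4, g_5):
  remainder b⁸ - b⁷ + b⁶ - b⁴ + b ≠ 0; add g_6 = b⁸ - b⁷ + b⁶ - b⁴ + b to the basis.

The other S-polynomials (S(f_2,g_3), S(f_2,g_4), S(f_1,g_5), S(f_2,g_5), S(g_3,g_5), S(g_4,g_5), S(f_1,g_6), S(f_2,g_6), S(g_3,g_6), S(g_4,g_6), S(g_5,g_6)) all reduce to 0 modulo the current basis, so we have a Gröbner basis.
Inter-reduce: drop elements whose leading term is divisible by another's, tail-reduce, and make monic.

G = {a + b⁷ - b³ + b² - b - 1, b⁸ - b⁷ + b⁶ - b⁴ + b}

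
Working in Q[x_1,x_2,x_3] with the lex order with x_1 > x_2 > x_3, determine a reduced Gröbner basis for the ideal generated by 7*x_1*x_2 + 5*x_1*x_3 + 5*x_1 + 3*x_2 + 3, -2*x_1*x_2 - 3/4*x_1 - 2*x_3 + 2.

f_1 = 7*x_1*x_2 + 5*x_1*x_3 + 5*x_1 + 3*x_2 + 3, LT = x_1*x_2.
f_2 = -2*x_1*x_2 - 3/4*x_1 - 2*x_3 + 2, LT = x_1*x_2.

S(f_1,f_2): lcm = x_1*x_2. S = 5/7*x_1*x_3 + 19/56*x_1 + 3/7*x_2 - x_3 + 10/7.
  leading term x_1*x_3: no divisor's leading term divides it; move 5/7*x_1*x_3 to the remainder.
  leading term x_1: no divisor's leading term divides it; move 19/56*x_1 to the remainder.
  leading term x_2: no divisor's leading term divides it; move 3/7*x_2 to the remainder.
  leading term x_3: no divisor's leading term divides it; move -x_3 to the remainder.
  leading term 1: no divisor's leading term divides it; move 10/7 to the remainder.
  remainder 5/7*x_1*x_3 + 19/56*x_1 + 3/7*x_2 - x_3 + 10/7 ≠ 0; add g_3 = 5/7*x_1*x_3 + 19/56*x_1 + 3/7*x_2 - x_3 + 10/7 to the basis.

S(f_1,g_3): lcm = x_1*x_2*x_3. S = -19/40*x_1*x_2 + 5/7*x_1*x_3**2 + 5/7*x_1*x_3 - 3/5*x_2**2 + 64/35*x_2*x_3 - 2*x_2 + 3/7*x_3.
  leading term x_1*x_2: subtract (-19/280)·f_1 from -19/40*x_1*x_2 + 5/7*x_1*x_3**2 + 5/7*x_1*x_3 - 3/5*x_2**2 + 64/35*x_2*x_3 - 2*x_2 + 3/7*x_3 → 5/7*x_1*x_3**2 + 59/56*x_1*x_3 + 19/56*x_1 - 3/5*x_2**2 + 64/35*x_2*x_3 - 503/280*x_2 + 3/7*x_3 + 57/280
  leading term x_1*x_3**2: subtract (x_3)·g_3 from 5/7*x_1*x_3**2 + 59/56*x_1*x_3 + 19/56*x_1 - 3/5*x_2**2 + 64/35*x_2*x_3 - 503/280*x_2 + 3/7*x_3 + 57/280 → 5/7*x_1*x_3 + 19/56*x_1 - 3/5*x_2**2 + 7/5*x_2*x_3 - 503/280*x_2 + x_3**2 - x_3 + 57/280
  leading term x_1*x_3: subtract (1)·g_3 from 5/7*x_1*x_3 + 19/56*x_1 - 3/5*x_2**2 + 7/5*x_2*x_3 - 503/280*x_2 + x_3**2 - x_3 + 57/280 → -3/5*x_2**2 + 7/5*x_2*x_3 - 89/40*x_2 + x_3**2 - 49/40
  leading term x_2**2: no divisor's leading term divides it; move -3/5*x_2**2 to the remainder.
  leading term x_2*x_3: no divisor's leading term divides it; move 7/5*x_2*x_3 to the remainder.
  leading term x_2: no divisor's leading term divides it; move -89/40*x_2 to the remainder.
  leading term x_3**2: no divisor's leading term divides it; move x_3**2 to the remainder.
  leading term 1: no divisor's leading term divides it; move -49/40 to the remainder.
  remainder -3/5*x_2**2 + 7/5*x_2*x_3 - 89/40*x_2 + x_3**2 - 49/40 ≠ 0; add g_4 = -3/5*x_2**2 + 7/5*x_2*x_3 - 89/40*x_2 + x_3**2 - 49/40 to the basis.

S(f_2,g_3): lcm = x_1*x_2*x_3. S = -19/40*x_1*x_2 + 3/8*x_1*x_3 - 3/5*x_2**2 + 7/5*x_2*x_3 - 2*x_2 + x_3**2 - x_3.
  leading term x_1*x_2: subtract (-19/280)·f_1 from -19/40*x_1*x_2 + 3/8*x_1*x_3 - 3/5*x_2**2 + 7/5*x_2*x_3 - 2*x_2 + x_3**2 - x_3 → 5/7*x_1*x_3 + 19/56*x_1 - 3/5*x_2**2 + 7/5*x_2*x_3 - 503/280*x_2 + x_3**2 - x_3 + 57/280
  leading term x_1*x_3: subtract (1)·g_3 from 5/7*x_1*x_3 + 19/56*x_1 - 3/5*x_2**2 + 7/5*x_2*x_3 - 503/280*x_2 + x_3**2 - x_3 + 57/280 → -3/5*x_2**2 + 7/5*x_2*x_3 - 89/40*x_2 + x_3**2 - 49/40
  leading term x_2**2: subtract (1)·g_4 from -3/5*x_2**2 + 7/5*x_2*x_3 - 89/40*x_2 + x_3**2 - 49/40 → 0
  remainder 0.

S(f_1,g_4): lcm = x_1*x_2**2. S = 64/21*x_1*x_2*x_3 - 503/168*x_1*x_2 + 5/3*x_1*x_3**2 - 49/24*x_1 + 3/7*x_2**2 + 3/7*x_2.
  leading term x_1*x_2*x_3: subtract (64/147*x_3)·f_1 from 64/21*x_1*x_2*x_3 - 503/168*x_1*x_2 + 5/3*x_1*x_3**2 - 49/24*x_1 + 3/7*x_2**2 + 3/7*x_2 → -503/168*x_1*x_2 - 25/49*x_1*x_3**2 - 320/147*x_1*x_3 - 49/24*x_1 + 3/7*x_2**2 - 64/49*x_2*x_3 + 3/7*x_2 - 64/49*x_3
  leading term x_1*x_2: subtract (-503/1176)·f_1 from -503/168*x_1*x_2 - 25/49*x_1*x_3**2 - 320/147*x_1*x_3 - 49/24*x_1 + 3/7*x_2**2 - 64/49*x_2*x_3 + 3/7*x_2 - 64/49*x_3 → -25/49*x_1*x_3**2 - 15/392*x_1*x_3 + 19/196*x_1 + 3/7*x_2**2 - 64/49*x_2*x_3 + 671/392*x_2 - 64/49*x_3 + 503/392
  leading term x_1*x_3**2: subtract (-5/7*x_3)·g_3 from -25/49*x_1*x_3**2 - 15/392*x_1*x_3 + 19/196*x_1 + 3/7*x_2**2 - 64/49*x_2*x_3 + 671/392*x_2 - 64/49*x_3 + 503/392 → 10/49*x_1*x_3 + 19/196*x_1 + 3/7*x_2**2 - x_2*x_3 + 671/392*x_2 - 5/7*x_3**2 - 2/7*x_3 + 503/392
  leading term x_1*x_3: subtract (2/7)·g_3 from 10/49*x_1*x_3 + 19/196*x_1 + 3/7*x_2**2 - x_2*x_3 + 671/392*x_2 - 5/7*x_3**2 - 2/7*x_3 + 503/392 → 3/7*x_2**2 - x_2*x_3 + 89/56*x_2 - 5/7*x_3**2 + 7/8
  leading term x_2**2: subtract (-5/7)·g_4 from 3/7*x_2**2 - x_2*x_3 + 89/56*x_2 - 5/7*x_3**2 + 7/8 → 0
  remainder 0.

S(f_2,g_4): lcm = x_1*x_2**2. S = 7/3*x_1*x_2*x_3 - 10/3*x_1*x_2 + 5/3*x_1*x_3**2 - 49/24*x_1 + x_2*x_3 - x_2.
  leading term x_1*x_2*x_3: subtract (1/3*x_3)·f_1 from 7/3*x_1*x_2*x_3 - 10/3*x_1*x_2 + 5/3*x_1*x_3**2 - 49/24*x_1 + x_2*x_3 - x_2 → -10/3*x_1*x_2 - 5/3*x_1*x_3 - 49/24*x_1 - x_2 - x_3
  leading term x_1*x_2: subtract (-10/21)·f_1 from -10/3*x_1*x_2 - 5/3*x_1*x_3 - 49/24*x_1 - x_2 - x_3 → 5/7*x_1*x_3 + 19/56*x_1 + 3/7*x_2 - x_3 + 10/7
  leading term x_1*x_3: subtract (1)·g_3 from 5/7*x_1*x_3 + 19/56*x_1 + 3/7*x_2 - x_3 + 10/7 → 0
  remainder 0.

S(g_3,g_4): leading monomials are coprime, so the S-polynomial reduces to 0 (Buchberger's first criterion).
Every S-polynomial of the final basis reduces to 0, so we have a Gröbner basis.
Inter-reduce: drop elements whose leading term is divisible by another's, tail-reduce, and make monic.

G = {x_1*x_2 + 3/8*x_1 + x_3 - 1, x_1*x_3 + 19/40*x_1 + 3/5*x_2 - 7/5*x_3 + 2, x_2**2 - 7/3*x_2*x_3 + 89/24*x_2 - 5/3*x_3**2 + 49/24}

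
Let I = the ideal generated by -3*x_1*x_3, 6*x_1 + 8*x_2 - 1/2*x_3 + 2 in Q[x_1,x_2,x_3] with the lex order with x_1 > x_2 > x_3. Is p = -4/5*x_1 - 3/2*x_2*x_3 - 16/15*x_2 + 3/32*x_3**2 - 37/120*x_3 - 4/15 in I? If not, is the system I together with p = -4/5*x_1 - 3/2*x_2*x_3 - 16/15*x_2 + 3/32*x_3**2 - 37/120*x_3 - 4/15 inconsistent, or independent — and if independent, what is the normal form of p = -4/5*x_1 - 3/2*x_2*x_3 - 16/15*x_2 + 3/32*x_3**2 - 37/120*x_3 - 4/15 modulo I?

First compute the reduced Gröbner basis of I by Buchberger's algorithm.
f_1 = -3*x_1*x_3, LT = x_1*x_3.
f_2 = 6*x_1 + 8*x_2 - 1/2*x_3 + 2, LT = x_1.

S(f_1,f_2): lcm = x_1*x_3. S = -4/3*x_2*x_3 + 1/12*x_3**2 - 1/3*x_3.
  leading term x_2*x_3: no divisor's leading term divides it; move -4/3*x_2*x_3 to the remainder.
  leading term x_3**2: no divisor's leading term divides it; move 1/12*x_3**2 to the remainder.
  leading term x_3: no divisor's leading term divides it; move -1/3*x_3 to the remainder.
  remainder -4/3*x_2*x_3 + 1/12*x_3**2 - 1/3*x_3 ≠ 0; add h_3 = -4/3*x_2*x_3 + 1/12*x_3**2 - 1/3*x_3 to the basis.

The other S-polynomials (S(f_1,h_3), S(f_2,h_3)) all reduce to 0 modulo the current basis, so we have a Gröbner basis.
Inter-reduce: drop elements whose leading term is divisible by another's, tail-reduce, and make monic.
Reduced Gröbner basis: {x_1 + 4/3*x_2 - 1/12*x_3 + 1/3, x_2*x_3 - 1/16*x_3**2 + 1/4*x_3}.
Label its elements g_1 = x_1 + 4/3*x_2 - 1/12*x_3 + 1/3, g_2 = x_2*x_3 - 1/16*x_3**2 + 1/4*x_3.

Reduce p = -4/5*x_1 - 3/2*x_2*x_3 - 16/15*x_2 + 3/32*x_3**2 - 37/120*x_3 - 4/15 modulo G:
  leading term x_1: subtract (-4/5)·g_1 from -4/5*x_1 - 3/2*x_2*x_3 - 16/15*x_2 + 3/32*x_3**2 - 37/120*x_3 - 4/15 → -3/2*x_2*x_3 + 3/32*x_3**2 - 3/8*x_3
  leading term x_2*x_3: subtract (-3/2)·g_2 from -3/2*x_2*x_3 + 3/32*x_3**2 - 3/8*x_3 → 0
  normal form = 0.
Since the normal form is 0, p ∈ I.

-4/5*x_1 - 3/2*x_2*x_3 - 16/15*x_2 + 3/32*x_3**2 - 37/120*x_3 - 4/15 lies in I (it reduces to 0).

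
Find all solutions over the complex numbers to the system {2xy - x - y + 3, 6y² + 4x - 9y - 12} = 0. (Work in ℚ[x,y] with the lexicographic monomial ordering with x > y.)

{(3, 0), (7/8 + sqrt(69)/8, 1 - sqrt(69)/6), (7/8 - sqrt(69)/8, 1 + sqrt(69)/6)}

Compute a lex Gröbner basis by Buchberger's algorithm.
f_1 = 2xy - x - y + 3, LT = xy.
f_2 = 4x + 6y² - 9y - 12, LT = x.

S(f_1,f_2): lcm = xy. S = -½x - 3/2y³ + 9/4y² + 5/2y + 3/2.
  leading term x: subtract (-⅛)·f_2 from -½x - 3/2y³ + 9/4y² + 5/2y + 3/2 → -3/2y³ + 3y² + 11/8y
  leading term y³: no divisor's leading term divides it; move -3/2y³ to the remainder.
  leading term y²: no divisor's leading term divides it; move 3y² to the remainder.
  leading term y: no divisor's leading term divides it; move 11/8y to the remainder.
  remainder -3/2y³ + 3y² + 11/8y ≠ 0; add h_3 = -3/2y³ + 3y² + 11/8y to the basis.

The other S-polynomials (S(f_1,h_3), S(f_2,h_3)) all reduce to 0 modulo the current basis, so we have a Gröbner basis.
Inter-reduce: drop elements whose leading term is divisible by another's, tail-reduce, and make monic.
Reduced Gröbner basis: {x + 3/2y² - 9/4y - 3, y³ - 2y² - 11/12y}.

A lex Gröbner basis eliminates variables successively. Here y³ - 2y² - 11/12y depends only on y, with roots {0, 1 - sqrt(69)/6, 1 + sqrt(69)/6}; lifting each root through the earlier basis elements recovers the full solutions.
  y = 0: the earlier basis element becomes x - 3 = 0, giving x = 3 — point (3, 0).
  y = 1 - sqrt(69)/6: the earlier basis element becomes x - sqrt(69)/8 - 7/8 = 0, giving x = 7/8 + sqrt(69)/8 — point (7/8 + sqrt(69)/8, 1 - sqrt(69)/6).
  y = 1 + sqrt(69)/6: the earlier basis element becomes x - 7/8 + sqrt(69)/8 = 0, giving x = 7/8 - sqrt(69)/8 — point (7/8 - sqrt(69)/8, 1 + sqrt(69)/6).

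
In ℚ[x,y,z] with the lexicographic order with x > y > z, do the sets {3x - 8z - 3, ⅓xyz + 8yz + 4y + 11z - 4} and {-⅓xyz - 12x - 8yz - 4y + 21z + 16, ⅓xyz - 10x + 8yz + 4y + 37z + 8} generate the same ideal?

No, the ideals differ.

Since reduced Gröbner bases are canonical representatives of ideals under a given ordering, it suffices to compute and compare them.
Buchberger on the first generating set:
f_1 = 3x - 8z - 3, LT = x.
f_2 = ⅓xyz + 8yz + 4y + 11z - 4, LT = xyz.

S(f_1,f_2): lcm = xyz. S = -8/3yz² - 25yz - 12y - 33z + 12.
  reduce S modulo (f_1, f_2):
  remainder -8/3yz² - 25yz - 12y - 33z + 12 ≠ 0; add g_3 = -8/3yz² - 25yz - 12y - 33z + 12 to the basis.

The other S-polynomials (S(f_1,g_3), S(f_2,g_3)) all reduce to 0 modulo the current basis, so we have a Gröbner basis.
Inter-reduce: drop elements whose leading term is divisible by another's, tail-reduce, and make monic.
Reduced Gröbner basis: {x - 8/3z - 1, yz² + 75/8yz + 9/2y + 99/8z - 9/2}.

Buchberger on the second generating set:
h_1 = -⅓xyz - 12x - 8yz - 4y + 21z + 16, LT = xyz.
h_2 = ⅓xyz - 10x + 8yz + 4y + 37z + 8, LT = xyz.

S(h_1,h_2): lcm = xyz. S = 66x - 174z - 72.
  reduce S modulo (h_1, h_2):
  remainder 66x - 174z - 72 ≠ 0; add k_3 = 66x - 174z - 72 to the basis.

S(h_1,k_3): lcm = xyz. S = 36x + 29/11yz² + 276/11yz + 12y - 63z - 48.
  reduce S modulo (h_1, h_2, k_3):
  remainder 29/11yz² + 276/11yz + 12y + 351/11z - 96/11 ≠ 0; add k_4 = 29/11yz² + 276/11yz + 12y + 351/11z - 96/11 to the basis.

The other S-polynomials (S(h_2,k_3), S(h_1,k_4), S(h_2,k_4), S(k_3,k_4)) all reduce to 0 modulo the current basis, so we have a Gröbner basis.
Inter-reduce: drop elements whose leading term is divisible by another's, tail-reduce, and make monic.
Reduced Gröbner basis: {x - 29/11z - 12/11, yz² + 276/29yz + 132/29y + 351/29z - 96/29}.

Since the reduced bases disagree, the two ideals are not the same.
The choice of monomial ordering does not affect the verdict — as long as both bases are computed under the same ordering, their equality decides ideal equality.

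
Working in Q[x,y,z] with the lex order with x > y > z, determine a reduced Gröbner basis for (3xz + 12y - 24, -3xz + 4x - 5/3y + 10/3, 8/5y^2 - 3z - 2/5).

G = {x + 31/12y - 31/6, y^2 - 15/8z - 1/4, yz - 48/31y - 2z + 96/31, z^2 - 110/31z + 96/31}

f_1 = 3xz + 12y - 24, LT = xz.
f_2 = -3xz + 4x - 5/3y + 10/3, LT = xz.
f_3 = 8/5y^2 - 3z - 2/5, LT = y^2.

S(f_1,f_2): lcm = xz. S = 4/3x + 31/9y - 62/9.
  leading term x: no divisor's leading term divides it; move 4/3x to the remainder.
  leading term y: no divisor's leading term divides it; move 31/9y to the remainder.
  leading term 1: no divisor's leading term divides it; move -62/9 to the remainder.
  remainder 4/3x + 31/9y - 62/9 ≠ 0; add g_4 = 4/3x + 31/9y - 62/9 to the basis.

S(f_1,f_3): leading monomials are coprime, so the S-polynomial reduces to 0 (Buchberger's first criterion).
S(f_2,f_3): leading monomials are coprime, so the S-polynomial reduces to 0 (Buchberger's first criterion).
S(f_1,g_4): lcm = xz. S = -31/12yz + 4y + 31/6z - 8.
  leading term yz: no divisor's leading term divides it; move -31/12yz to the remainder.
  leading term y: no divisor's leading term divides it; move 4y to the remainder.
  leading term z: no divisor's leading term divides it; move 31/6z to the remainder.
  leading term 1: no divisor's leading term divides it; move -8 to the remainder.
  remainder -31/12yz + 4y + 31/6z - 8 ≠ 0; add g_5 = -31/12yz + 4y + 31/6z - 8 to the basis.

S(f_2,g_4): lcm = xz. S = -4/3x - 31/12yz + 5/9y + 31/6z - 10/9.
  leading term x: subtract (-1)·g_4 from -4/3x - 31/12yz + 5/9y + 31/6z - 10/9 → -31/12yz + 4y + 31/6z - 8
  leading term yz: subtract (1)·g_5 from -31/12yz + 4y + 31/6z - 8 → 0
  remainder 0.

S(f_3,g_4): leading monomials are coprime, so the S-polynomial reduces to 0 (Buchberger's first criterion).
S(f_1,g_5): lcm = xyz. S = 48/31xy + 2xz - 96/31x + 4y^2 - 8y.
  leading term xy: subtract (36/31y)·g_4 from 48/31xy + 2xz - 96/31x + 4y^2 - 8y → 2xz - 96/31x
  leading term xz: subtract (2/3)·f_1 from 2xz - 96/31x → -96/31x - 8y + 16
  leading term x: subtract (-72/31)·g_4 from -96/31x - 8y + 16 → 0
  remainder 0.

S(f_2,g_5): lcm = xyz. S = 20/93xy + 2xz - 96/31x + 5/9y^2 - 10/9y.
  leading term xy: subtract (5/31y)·g_4 from 20/93xy + 2xz - 96/31x + 5/9y^2 - 10/9y → 2xz - 96/31x
  leading term xz: subtract (2/3)·f_1 from 2xz - 96/31x → -96/31x - 8y + 16
  leading term x: subtract (-72/31)·g_4 from -96/31x - 8y + 16 → 0
  remainder 0.

S(f_3,g_5): lcm = y^2z. S = 48/31y^2 + 2yz - 96/31y - 15/8z^2 - 1/4z.
  leading term y^2: subtract (30/31)·f_3 from 48/31y^2 + 2yz - 96/31y - 15/8z^2 - 1/4z → 2yz - 96/31y - 15/8z^2 + 329/124z + 12/31
  leading term yz: subtract (-24/31)·g_5 from 2yz - 96/31y - 15/8z^2 + 329/124z + 12/31 → -15/8z^2 + 825/124z - 180/31
  leading term z^2: no divisor's leading term divides it; move -15/8z^2 to the remainder.
  leading term z: no divisor's leading term divides it; move 825/124z to the remainder.
  leading term 1: no divisor's leading term divides it; move -180/31 to the remainder.
  remainder -15/8z^2 + 825/124z - 180/31 ≠ 0; add g_6 = -15/8z^2 + 825/124z - 180/31 to the basis.

S(g_4,g_5): leading monomials are coprime, so the S-polynomial reduces to 0 (Buchberger's first criterion).
S(f_1,g_6): lcm = xz^2. S = 110/31xz - 96/31x + 4yz - 8z.
  leading term xz: subtract (110/93)·f_1 from 110/31xz - 96/31x + 4yz - 8z → -96/31x + 4yz - 440/31y - 8z + 880/31
  leading term x: subtract (-72/31)·g_4 from -96/31x + 4yz - 440/31y - 8z + 880/31 → 4yz - 192/31y - 8z + 384/31
  leading term yz: subtract (-48/31)·g_5 from 4yz - 192/31y - 8z + 384/31 → 0
  remainder 0.

S(f_2,g_6): lcm = xz^2. S = 206/93xz - 96/31x + 5/9yz - 10/9z.
  leading term xz: subtract (206/279)·f_1 from 206/93xz - 96/31x + 5/9yz - 10/9z → -96/31x + 5/9yz - 824/93y - 10/9z + 1648/93
  leading term x: subtract (-72/31)·g_4 from -96/31x + 5/9yz - 824/93y - 10/9z + 1648/93 → 5/9yz - 80/93y - 10/9z + 160/93
  leading term yz: subtract (-20/93)·g_5 from 5/9yz - 80/93y - 10/9z + 160/93 → 0
  remainder 0.

S(f_3,g_6): leading monomials are coprime, so the S-polynomial reduces to 0 (Buchberger's first criterion).
S(g_4,g_6): leading monomials are coprime, so the S-polynomial reduces to 0 (Buchberger's first criterion).
S(g_5,g_6): lcm = yz^2. S = 2yz - 96/31y - 2z^2 + 96/31z.
  leading term yz: subtract (-24/31)·g_5 from 2yz - 96/31y - 2z^2 + 96/31z → -2z^2 + 220/31z - 192/31
  leading term z^2: subtract (16/15)·g_6 from -2z^2 + 220/31z - 192/31 → 0
  remainder 0.

Every S-polynomial of the final basis reduces to 0, so we have a Gröbner basis.
Inter-reduce: drop elements whose leading term is divisible by another's, tail-reduce, and make monic.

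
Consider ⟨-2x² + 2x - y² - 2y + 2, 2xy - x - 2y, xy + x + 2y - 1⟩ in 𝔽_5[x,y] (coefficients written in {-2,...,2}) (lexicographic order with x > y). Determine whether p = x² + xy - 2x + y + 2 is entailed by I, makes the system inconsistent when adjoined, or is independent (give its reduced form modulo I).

First compute the reduced Gröbner basis of I by Buchberger's algorithm.
f_1 = -2x² + 2x - y² - 2y + 2, LT = x².
f_2 = 2xy - x - 2y, LT = xy.
f_3 = xy + x + 2y - 1, LT = xy.

S(f_1,f_2): lcm = x²y. S = -2x² - 2y³ + y² - y.
  reduce S modulo (f_1, f_2, f_3):
  remainder -2x - 2y³ + 2y² + y - 2 ≠ 0; add h_4 = -2x - 2y³ + 2y² + y - 2 to the basis.

S(f_1,f_3): lcm = x²y. S = -x² + 2xy + x - 2y³ + y² - y.
  reduce S modulo (f_1, f_2, f_3, h_4):
  remainder 2y³ - 2 ≠ 0; add h_5 = 2y³ - 2 to the basis.

S(f_2,f_3): lcm = xy. S = x + 2y + 1.
  reduce S modulo (f_1, f_2, f_3, h_4, h_5):
  remainder y² - 1 ≠ 0; add h_6 = y² - 1 to the basis.

S(f_2,h_4): lcm = xy. S = 2x - y⁴ + y³ - 2y² - 2y.
  reduce S modulo (f_1, f_2, f_3, h_4, h_5, h_6):
  remainder -2y + 2 ≠ 0; add h_7 = -2y + 2 to the basis.

The other S-polynomials (S(f_1,h_4), S(f_3,h_4), S(f_1,h_5), S(f_2,h_5), S(f_3,h_5), S(h_4,h_5), S(f_1,h_6), S(f_2,h_6), S(f_3,h_6), S(h_4,h_6), S(h_5,h_6), S(f_1,h_7), S(f_2,h_7), S(f_3,h_7), S(h_4,h_7), S(h_5,h_7), S(h_6,h_7)) all reduce to 0 modulo the current basis, so we have a Gröbner basis.
Inter-reduce: drop elements whose leading term is divisible by another's, tail-reduce, and make monic.
Reduced Gröbner basis: {x - 2, y - 1}.
Label its elements g_1 = x - 2, g_2 = y - 1.

Reduce p = x² + xy - 2x + y + 2 modulo G:
  leading term x²: subtract (x)·g_1 from x² + xy - 2x + y + 2 → xy + y + 2
  leading term xy: subtract (y)·g_1 from xy + y + 2 → -2y + 2
  leading term y: subtract (-2)·g_2 from -2y + 2 → 0
  normal form = 0.
Since the normal form is 0, p ∈ I.

The remainder on division by a Gröbner basis is unique — it is the normal form.

x² + xy - 2x + y + 2 lies in I (it reduces to 0).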